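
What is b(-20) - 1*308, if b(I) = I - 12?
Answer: -340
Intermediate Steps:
b(I) = -12 + I
b(-20) - 1*308 = (-12 - 20) - 1*308 = -32 - 308 = -340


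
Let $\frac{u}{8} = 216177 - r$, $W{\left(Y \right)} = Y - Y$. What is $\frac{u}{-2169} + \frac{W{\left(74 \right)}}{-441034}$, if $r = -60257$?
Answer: $- \frac{2211472}{2169} \approx -1019.6$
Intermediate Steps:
$W{\left(Y \right)} = 0$
$u = 2211472$ ($u = 8 \left(216177 - -60257\right) = 8 \left(216177 + 60257\right) = 8 \cdot 276434 = 2211472$)
$\frac{u}{-2169} + \frac{W{\left(74 \right)}}{-441034} = \frac{2211472}{-2169} + \frac{0}{-441034} = 2211472 \left(- \frac{1}{2169}\right) + 0 \left(- \frac{1}{441034}\right) = - \frac{2211472}{2169} + 0 = - \frac{2211472}{2169}$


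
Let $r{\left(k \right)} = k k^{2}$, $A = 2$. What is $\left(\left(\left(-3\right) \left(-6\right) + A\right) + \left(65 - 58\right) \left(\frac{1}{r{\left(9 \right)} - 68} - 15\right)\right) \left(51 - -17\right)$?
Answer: $- \frac{3820104}{661} \approx -5779.3$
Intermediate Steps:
$r{\left(k \right)} = k^{3}$
$\left(\left(\left(-3\right) \left(-6\right) + A\right) + \left(65 - 58\right) \left(\frac{1}{r{\left(9 \right)} - 68} - 15\right)\right) \left(51 - -17\right) = \left(\left(\left(-3\right) \left(-6\right) + 2\right) + \left(65 - 58\right) \left(\frac{1}{9^{3} - 68} - 15\right)\right) \left(51 - -17\right) = \left(\left(18 + 2\right) + 7 \left(\frac{1}{729 - 68} - 15\right)\right) \left(51 + 17\right) = \left(20 + 7 \left(\frac{1}{661} - 15\right)\right) 68 = \left(20 + 7 \left(- \frac{9914}{661}\right)\right) 68 = \left(20 - \frac{69398}{661}\right) 68 = \left(- \frac{56178}{661}\right) 68 = - \frac{3820104}{661}$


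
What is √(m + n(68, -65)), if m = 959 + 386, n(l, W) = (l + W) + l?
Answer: 2*√354 ≈ 37.630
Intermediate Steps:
n(l, W) = W + 2*l (n(l, W) = (W + l) + l = W + 2*l)
m = 1345
√(m + n(68, -65)) = √(1345 + (-65 + 2*68)) = √(1345 + (-65 + 136)) = √(1345 + 71) = √1416 = 2*√354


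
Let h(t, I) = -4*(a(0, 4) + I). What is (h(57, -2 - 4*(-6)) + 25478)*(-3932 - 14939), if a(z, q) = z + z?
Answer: -479134690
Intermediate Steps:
a(z, q) = 2*z
h(t, I) = -4*I (h(t, I) = -4*(2*0 + I) = -4*(0 + I) = -4*I)
(h(57, -2 - 4*(-6)) + 25478)*(-3932 - 14939) = (-4*(-2 - 4*(-6)) + 25478)*(-3932 - 14939) = (-4*(-2 + 24) + 25478)*(-18871) = (-4*22 + 25478)*(-18871) = (-88 + 25478)*(-18871) = 25390*(-18871) = -479134690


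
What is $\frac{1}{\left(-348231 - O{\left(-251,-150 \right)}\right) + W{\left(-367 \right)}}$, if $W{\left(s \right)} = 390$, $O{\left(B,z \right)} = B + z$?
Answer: $- \frac{1}{347440} \approx -2.8782 \cdot 10^{-6}$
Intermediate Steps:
$\frac{1}{\left(-348231 - O{\left(-251,-150 \right)}\right) + W{\left(-367 \right)}} = \frac{1}{\left(-348231 - \left(-251 - 150\right)\right) + 390} = \frac{1}{\left(-348231 - -401\right) + 390} = \frac{1}{\left(-348231 + 401\right) + 390} = \frac{1}{-347830 + 390} = \frac{1}{-347440} = - \frac{1}{347440}$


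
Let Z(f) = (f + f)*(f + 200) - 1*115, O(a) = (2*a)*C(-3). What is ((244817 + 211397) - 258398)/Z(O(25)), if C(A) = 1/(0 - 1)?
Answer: -197816/15115 ≈ -13.087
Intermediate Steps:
C(A) = -1 (C(A) = 1/(-1) = -1)
O(a) = -2*a (O(a) = (2*a)*(-1) = -2*a)
Z(f) = -115 + 2*f*(200 + f) (Z(f) = (2*f)*(200 + f) - 115 = 2*f*(200 + f) - 115 = -115 + 2*f*(200 + f))
((244817 + 211397) - 258398)/Z(O(25)) = ((244817 + 211397) - 258398)/(-115 + 2*(-2*25)**2 + 400*(-2*25)) = (456214 - 258398)/(-115 + 2*(-50)**2 + 400*(-50)) = 197816/(-115 + 2*2500 - 20000) = 197816/(-115 + 5000 - 20000) = 197816/(-15115) = 197816*(-1/15115) = -197816/15115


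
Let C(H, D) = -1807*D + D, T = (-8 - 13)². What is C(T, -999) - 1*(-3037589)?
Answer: 4841783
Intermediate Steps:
T = 441 (T = (-21)² = 441)
C(H, D) = -1806*D
C(T, -999) - 1*(-3037589) = -1806*(-999) - 1*(-3037589) = 1804194 + 3037589 = 4841783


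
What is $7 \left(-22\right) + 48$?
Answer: $-106$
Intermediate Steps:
$7 \left(-22\right) + 48 = -154 + 48 = -106$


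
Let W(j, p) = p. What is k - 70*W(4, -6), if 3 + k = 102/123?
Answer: 17131/41 ≈ 417.83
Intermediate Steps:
k = -89/41 (k = -3 + 102/123 = -3 + 102*(1/123) = -3 + 34/41 = -89/41 ≈ -2.1707)
k - 70*W(4, -6) = -89/41 - 70*(-6) = -89/41 + 420 = 17131/41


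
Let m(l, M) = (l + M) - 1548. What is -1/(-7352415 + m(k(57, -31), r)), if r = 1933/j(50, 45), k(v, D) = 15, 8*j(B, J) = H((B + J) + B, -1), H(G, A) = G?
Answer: 145/1066306996 ≈ 1.3598e-7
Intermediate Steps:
j(B, J) = B/4 + J/8 (j(B, J) = ((B + J) + B)/8 = (J + 2*B)/8 = B/4 + J/8)
r = 15464/145 (r = 1933/((¼)*50 + (⅛)*45) = 1933/(25/2 + 45/8) = 1933/(145/8) = 1933*(8/145) = 15464/145 ≈ 106.65)
m(l, M) = -1548 + M + l (m(l, M) = (M + l) - 1548 = -1548 + M + l)
-1/(-7352415 + m(k(57, -31), r)) = -1/(-7352415 + (-1548 + 15464/145 + 15)) = -1/(-7352415 - 206821/145) = -1/(-1066306996/145) = -1*(-145/1066306996) = 145/1066306996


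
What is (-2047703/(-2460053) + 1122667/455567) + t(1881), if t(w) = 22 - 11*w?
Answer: -3308635086057881/160102709293 ≈ -20666.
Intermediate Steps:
(-2047703/(-2460053) + 1122667/455567) + t(1881) = (-2047703/(-2460053) + 1122667/455567) + (22 - 11*1881) = (-2047703*(-1/2460053) + 1122667*(1/455567)) + (22 - 20691) = (2047703/2460053 + 160381/65081) - 20669 = 527812319136/160102709293 - 20669 = -3308635086057881/160102709293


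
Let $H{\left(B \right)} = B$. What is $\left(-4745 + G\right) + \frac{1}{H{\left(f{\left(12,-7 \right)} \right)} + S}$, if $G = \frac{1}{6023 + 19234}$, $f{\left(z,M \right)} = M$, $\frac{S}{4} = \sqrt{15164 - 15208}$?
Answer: $- \frac{30081019397}{6339507} - \frac{8 i \sqrt{11}}{753} \approx -4745.0 - 0.035236 i$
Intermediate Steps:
$S = 8 i \sqrt{11}$ ($S = 4 \sqrt{15164 - 15208} = 4 \sqrt{-44} = 4 \cdot 2 i \sqrt{11} = 8 i \sqrt{11} \approx 26.533 i$)
$G = \frac{1}{25257} \approx 3.9593 \cdot 10^{-5}$
$\left(-4745 + G\right) + \frac{1}{H{\left(f{\left(12,-7 \right)} \right)} + S} = \left(-4745 + \frac{1}{25257}\right) + \frac{1}{-7 + 8 i \sqrt{11}} = - \frac{119844464}{25257} + \frac{1}{-7 + 8 i \sqrt{11}}$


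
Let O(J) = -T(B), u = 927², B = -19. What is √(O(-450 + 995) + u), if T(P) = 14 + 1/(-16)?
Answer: √13749041/4 ≈ 926.99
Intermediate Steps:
T(P) = 223/16 (T(P) = 14 - 1/16 = 223/16)
u = 859329
O(J) = -223/16 (O(J) = -1*223/16 = -223/16)
√(O(-450 + 995) + u) = √(-223/16 + 859329) = √(13749041/16) = √13749041/4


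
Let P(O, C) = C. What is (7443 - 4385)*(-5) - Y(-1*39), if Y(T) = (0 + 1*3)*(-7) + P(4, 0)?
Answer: -15269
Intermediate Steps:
Y(T) = -21 (Y(T) = (0 + 1*3)*(-7) + 0 = (0 + 3)*(-7) + 0 = 3*(-7) + 0 = -21 + 0 = -21)
(7443 - 4385)*(-5) - Y(-1*39) = (7443 - 4385)*(-5) - 1*(-21) = 3058*(-5) + 21 = -15290 + 21 = -15269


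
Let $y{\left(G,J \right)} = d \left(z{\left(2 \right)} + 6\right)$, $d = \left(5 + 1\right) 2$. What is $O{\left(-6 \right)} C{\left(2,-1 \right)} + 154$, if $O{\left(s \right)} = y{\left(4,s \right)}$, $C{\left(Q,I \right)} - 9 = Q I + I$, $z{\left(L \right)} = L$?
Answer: $730$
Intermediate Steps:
$d = 12$ ($d = 6 \cdot 2 = 12$)
$C{\left(Q,I \right)} = 9 + I + I Q$ ($C{\left(Q,I \right)} = 9 + \left(Q I + I\right) = 9 + \left(I Q + I\right) = 9 + \left(I + I Q\right) = 9 + I + I Q$)
$y{\left(G,J \right)} = 96$ ($y{\left(G,J \right)} = 12 \left(2 + 6\right) = 12 \cdot 8 = 96$)
$O{\left(s \right)} = 96$
$O{\left(-6 \right)} C{\left(2,-1 \right)} + 154 = 96 \left(9 - 1 - 2\right) + 154 = 96 \cdot 6 + 154 = 576 + 154 = 730$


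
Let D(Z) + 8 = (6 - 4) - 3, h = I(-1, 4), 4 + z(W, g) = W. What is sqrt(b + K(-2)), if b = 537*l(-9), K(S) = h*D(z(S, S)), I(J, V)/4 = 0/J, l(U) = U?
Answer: 3*I*sqrt(537) ≈ 69.52*I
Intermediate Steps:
I(J, V) = 0 (I(J, V) = 4*(0/J) = 4*0 = 0)
z(W, g) = -4 + W
h = 0
D(Z) = -9 (D(Z) = -8 + ((6 - 4) - 3) = -8 + (2 - 3) = -8 - 1 = -9)
K(S) = 0 (K(S) = 0*(-9) = 0)
b = -4833 (b = 537*(-9) = -4833)
sqrt(b + K(-2)) = sqrt(-4833 + 0) = sqrt(-4833) = 3*I*sqrt(537)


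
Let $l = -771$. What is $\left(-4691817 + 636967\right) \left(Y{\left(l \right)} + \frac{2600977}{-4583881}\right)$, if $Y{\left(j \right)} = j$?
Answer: $\frac{14341084923555800}{4583881} \approx 3.1286 \cdot 10^{9}$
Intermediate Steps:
$\left(-4691817 + 636967\right) \left(Y{\left(l \right)} + \frac{2600977}{-4583881}\right) = \left(-4691817 + 636967\right) \left(-771 + \frac{2600977}{-4583881}\right) = - 4054850 \left(-771 + 2600977 \left(- \frac{1}{4583881}\right)\right) = - 4054850 \left(-771 - \frac{2600977}{4583881}\right) = \left(-4054850\right) \left(- \frac{3536773228}{4583881}\right) = \frac{14341084923555800}{4583881}$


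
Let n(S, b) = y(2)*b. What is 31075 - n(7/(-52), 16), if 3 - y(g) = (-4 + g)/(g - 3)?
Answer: 31059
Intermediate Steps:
y(g) = 3 - (-4 + g)/(-3 + g) (y(g) = 3 - (-4 + g)/(g - 3) = 3 - (-4 + g)/(-3 + g))
n(S, b) = b (n(S, b) = ((-5 + 2*2)/(-3 + 2))*b = ((-5 + 4)/(-1))*b = (-1*(-1))*b = 1*b = b)
31075 - n(7/(-52), 16) = 31075 - 1*16 = 31075 - 16 = 31059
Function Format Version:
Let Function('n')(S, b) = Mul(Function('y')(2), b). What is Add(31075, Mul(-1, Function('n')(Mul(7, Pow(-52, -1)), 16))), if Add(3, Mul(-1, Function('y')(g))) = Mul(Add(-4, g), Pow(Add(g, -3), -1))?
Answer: 31059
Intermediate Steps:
Function('y')(g) = Add(3, Mul(-1, Pow(Add(-3, g), -1), Add(-4, g))) (Function('y')(g) = Add(3, Mul(-1, Mul(Add(-4, g), Pow(Add(g, -3), -1)))) = Add(3, Mul(-1, Mul(Add(-4, g), Pow(Add(-3, g), -1)))) = Add(3, Mul(-1, Mul(Pow(Add(-3, g), -1), Add(-4, g)))) = Add(3, Mul(-1, Pow(Add(-3, g), -1), Add(-4, g))))
Function('n')(S, b) = b (Function('n')(S, b) = Mul(Mul(Pow(Add(-3, 2), -1), Add(-5, Mul(2, 2))), b) = Mul(Mul(Pow(-1, -1), Add(-5, 4)), b) = Mul(Mul(-1, -1), b) = Mul(1, b) = b)
Add(31075, Mul(-1, Function('n')(Mul(7, Pow(-52, -1)), 16))) = Add(31075, Mul(-1, 16)) = Add(31075, -16) = 31059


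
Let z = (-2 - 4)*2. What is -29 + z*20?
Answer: -269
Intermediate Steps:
z = -12 (z = -6*2 = -12)
-29 + z*20 = -29 - 12*20 = -29 - 240 = -269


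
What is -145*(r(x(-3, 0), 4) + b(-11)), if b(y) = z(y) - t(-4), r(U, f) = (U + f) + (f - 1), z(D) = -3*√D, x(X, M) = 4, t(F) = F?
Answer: -2175 + 435*I*√11 ≈ -2175.0 + 1442.7*I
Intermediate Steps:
r(U, f) = -1 + U + 2*f (r(U, f) = (U + f) + (-1 + f) = -1 + U + 2*f)
b(y) = 4 - 3*√y (b(y) = -3*√y - 1*(-4) = -3*√y + 4 = 4 - 3*√y)
-145*(r(x(-3, 0), 4) + b(-11)) = -145*((-1 + 4 + 2*4) + (4 - 3*I*√11)) = -145*((-1 + 4 + 8) + (4 - 3*I*√11)) = -145*(11 + (4 - 3*I*√11)) = -145*(15 - 3*I*√11) = -2175 + 435*I*√11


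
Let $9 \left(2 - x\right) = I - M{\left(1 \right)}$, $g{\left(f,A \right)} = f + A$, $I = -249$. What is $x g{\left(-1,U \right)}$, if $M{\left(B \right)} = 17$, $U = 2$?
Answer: $\frac{284}{9} \approx 31.556$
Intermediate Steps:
$g{\left(f,A \right)} = A + f$
$x = \frac{284}{9}$ ($x = 2 - \frac{-249 - 17}{9} = 2 - - \frac{266}{9} = 2 + \frac{266}{9} = \frac{284}{9} \approx 31.556$)
$x g{\left(-1,U \right)} = \frac{284 \left(2 - 1\right)}{9} = \frac{284}{9} \cdot 1 = \frac{284}{9}$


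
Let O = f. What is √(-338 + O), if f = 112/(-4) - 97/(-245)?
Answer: I*√447865/35 ≈ 19.121*I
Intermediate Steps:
f = -6763/245 (f = 112*(-¼) - 97*(-1/245) = -28 + 97/245 = -6763/245 ≈ -27.604)
O = -6763/245 ≈ -27.604
√(-338 + O) = √(-338 - 6763/245) = √(-89573/245) = I*√447865/35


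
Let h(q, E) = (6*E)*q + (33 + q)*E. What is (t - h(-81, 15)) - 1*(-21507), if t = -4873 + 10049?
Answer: 34693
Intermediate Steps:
t = 5176
h(q, E) = E*(33 + q) + 6*E*q (h(q, E) = 6*E*q + E*(33 + q) = E*(33 + q) + 6*E*q)
(t - h(-81, 15)) - 1*(-21507) = (5176 - 15*(33 + 7*(-81))) - 1*(-21507) = (5176 - 15*(33 - 567)) + 21507 = (5176 - 15*(-534)) + 21507 = (5176 - 1*(-8010)) + 21507 = (5176 + 8010) + 21507 = 13186 + 21507 = 34693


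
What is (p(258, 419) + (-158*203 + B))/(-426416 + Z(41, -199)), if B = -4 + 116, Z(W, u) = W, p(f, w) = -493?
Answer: 6491/85275 ≈ 0.076118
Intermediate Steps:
B = 112
(p(258, 419) + (-158*203 + B))/(-426416 + Z(41, -199)) = (-493 + (-158*203 + 112))/(-426416 + 41) = (-493 + (-32074 + 112))/(-426375) = (-493 - 31962)*(-1/426375) = -32455*(-1/426375) = 6491/85275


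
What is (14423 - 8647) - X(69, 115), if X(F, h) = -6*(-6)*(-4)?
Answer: 5920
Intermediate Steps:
X(F, h) = -144 (X(F, h) = 36*(-4) = -144)
(14423 - 8647) - X(69, 115) = (14423 - 8647) - 1*(-144) = 5776 + 144 = 5920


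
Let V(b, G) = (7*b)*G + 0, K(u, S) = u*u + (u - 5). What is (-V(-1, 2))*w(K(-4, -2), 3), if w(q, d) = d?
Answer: 42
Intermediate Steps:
K(u, S) = -5 + u + u**2 (K(u, S) = u**2 + (-5 + u) = -5 + u + u**2)
V(b, G) = 7*G*b (V(b, G) = 7*G*b + 0 = 7*G*b)
(-V(-1, 2))*w(K(-4, -2), 3) = -7*2*(-1)*3 = -1*(-14)*3 = 14*3 = 42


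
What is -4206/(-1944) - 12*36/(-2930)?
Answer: 1096949/474660 ≈ 2.3110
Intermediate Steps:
-4206/(-1944) - 12*36/(-2930) = -4206*(-1/1944) - 432*(-1/2930) = 701/324 + 216/1465 = 1096949/474660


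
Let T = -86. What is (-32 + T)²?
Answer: 13924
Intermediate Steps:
(-32 + T)² = (-32 - 86)² = (-118)² = 13924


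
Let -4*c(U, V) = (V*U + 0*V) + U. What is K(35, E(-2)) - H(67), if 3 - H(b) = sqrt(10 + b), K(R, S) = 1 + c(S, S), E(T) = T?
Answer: -5/2 + sqrt(77) ≈ 6.2750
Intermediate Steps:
c(U, V) = -U/4 - U*V/4 (c(U, V) = -((V*U + 0*V) + U)/4 = -((U*V + 0) + U)/4 = -(U*V + U)/4 = -(U + U*V)/4 = -U/4 - U*V/4)
K(R, S) = 1 - S*(1 + S)/4
H(b) = 3 - sqrt(10 + b)
K(35, E(-2)) - H(67) = (1 - 1/4*(-2)*(1 - 2)) - (3 - sqrt(10 + 67)) = (1 - 1/4*(-2)*(-1)) - (3 - sqrt(77)) = (1 - 1/2) + (-3 + sqrt(77)) = 1/2 + (-3 + sqrt(77)) = -5/2 + sqrt(77)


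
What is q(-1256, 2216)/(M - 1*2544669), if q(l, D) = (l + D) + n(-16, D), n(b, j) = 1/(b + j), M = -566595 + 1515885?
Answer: -2112001/3509833800 ≈ -0.00060174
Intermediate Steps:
M = 949290
q(l, D) = D + l + 1/(-16 + D) (q(l, D) = (l + D) + 1/(-16 + D) = (D + l) + 1/(-16 + D) = D + l + 1/(-16 + D))
q(-1256, 2216)/(M - 1*2544669) = ((1 + (-16 + 2216)*(2216 - 1256))/(-16 + 2216))/(949290 - 1*2544669) = ((1 + 2200*960)/2200)/(949290 - 2544669) = ((1 + 2112000)/2200)/(-1595379) = ((1/2200)*2112001)*(-1/1595379) = (2112001/2200)*(-1/1595379) = -2112001/3509833800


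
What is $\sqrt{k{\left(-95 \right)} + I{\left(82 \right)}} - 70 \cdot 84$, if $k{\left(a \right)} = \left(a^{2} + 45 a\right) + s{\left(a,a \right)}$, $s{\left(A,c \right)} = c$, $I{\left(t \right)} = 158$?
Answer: $-5880 + \sqrt{4813} \approx -5810.6$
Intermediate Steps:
$k{\left(a \right)} = a^{2} + 46 a$ ($k{\left(a \right)} = \left(a^{2} + 45 a\right) + a = a^{2} + 46 a$)
$\sqrt{k{\left(-95 \right)} + I{\left(82 \right)}} - 70 \cdot 84 = \sqrt{- 95 \left(46 - 95\right) + 158} - 70 \cdot 84 = \sqrt{\left(-95\right) \left(-49\right) + 158} - 5880 = \sqrt{4655 + 158} - 5880 = \sqrt{4813} - 5880 = -5880 + \sqrt{4813}$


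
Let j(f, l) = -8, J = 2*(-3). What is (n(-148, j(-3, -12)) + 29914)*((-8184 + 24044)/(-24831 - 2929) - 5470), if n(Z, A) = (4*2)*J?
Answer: -113388553749/694 ≈ -1.6338e+8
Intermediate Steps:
J = -6
n(Z, A) = -48 (n(Z, A) = (4*2)*(-6) = 8*(-6) = -48)
(n(-148, j(-3, -12)) + 29914)*((-8184 + 24044)/(-24831 - 2929) - 5470) = (-48 + 29914)*((-8184 + 24044)/(-24831 - 2929) - 5470) = 29866*(15860/(-27760) - 5470) = 29866*(15860*(-1/27760) - 5470) = 29866*(-793/1388 - 5470) = 29866*(-7593153/1388) = -113388553749/694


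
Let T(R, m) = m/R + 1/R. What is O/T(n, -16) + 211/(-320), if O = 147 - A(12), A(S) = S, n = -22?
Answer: 63149/320 ≈ 197.34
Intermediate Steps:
O = 135 (O = 147 - 1*12 = 147 - 12 = 135)
T(R, m) = 1/R + m/R (T(R, m) = m/R + 1/R = 1/R + m/R)
O/T(n, -16) + 211/(-320) = 135/(((1 - 16)/(-22))) + 211/(-320) = 135/((-1/22*(-15))) + 211*(-1/320) = 135/(15/22) - 211/320 = 135*(22/15) - 211/320 = 198 - 211/320 = 63149/320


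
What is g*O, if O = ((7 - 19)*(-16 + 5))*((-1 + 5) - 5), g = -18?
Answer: 2376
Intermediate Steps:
O = -132 (O = (-12*(-11))*(4 - 5) = 132*(-1) = -132)
g*O = -18*(-132) = 2376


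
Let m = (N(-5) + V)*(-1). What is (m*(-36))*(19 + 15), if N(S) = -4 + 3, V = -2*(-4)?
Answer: 8568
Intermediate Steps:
V = 8
N(S) = -1
m = -7 (m = (-1 + 8)*(-1) = 7*(-1) = -7)
(m*(-36))*(19 + 15) = (-7*(-36))*(19 + 15) = 252*34 = 8568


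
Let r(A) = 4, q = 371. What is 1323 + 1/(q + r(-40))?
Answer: 496126/375 ≈ 1323.0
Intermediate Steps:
1323 + 1/(q + r(-40)) = 1323 + 1/(371 + 4) = 1323 + 1/375 = 496126/375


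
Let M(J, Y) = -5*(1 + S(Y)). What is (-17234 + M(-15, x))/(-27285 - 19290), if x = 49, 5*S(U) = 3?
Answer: 17242/46575 ≈ 0.37020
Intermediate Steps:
S(U) = 3/5 (S(U) = (1/5)*3 = 3/5)
M(J, Y) = -8 (M(J, Y) = -5*(1 + 3/5) = -5*8/5 = -8)
(-17234 + M(-15, x))/(-27285 - 19290) = (-17234 - 8)/(-27285 - 19290) = -17242/(-46575) = -17242*(-1/46575) = 17242/46575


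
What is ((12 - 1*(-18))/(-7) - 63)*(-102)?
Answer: 48042/7 ≈ 6863.1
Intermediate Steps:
((12 - 1*(-18))/(-7) - 63)*(-102) = ((12 + 18)*(-1/7) - 63)*(-102) = (30*(-1/7) - 63)*(-102) = (-30/7 - 63)*(-102) = -471/7*(-102) = 48042/7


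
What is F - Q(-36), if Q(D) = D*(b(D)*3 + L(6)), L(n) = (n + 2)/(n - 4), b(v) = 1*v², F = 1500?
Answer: 141612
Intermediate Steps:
b(v) = v²
L(n) = (2 + n)/(-4 + n)
Q(D) = D*(4 + 3*D²) (Q(D) = D*(D²*3 + (2 + 6)/(-4 + 6)) = D*(3*D² + 8/2) = D*(3*D² + (½)*8) = D*(3*D² + 4) = D*(4 + 3*D²))
F - Q(-36) = 1500 - (-36)*(4 + 3*(-36)²) = 1500 - (-36)*(4 + 3*1296) = 1500 - (-36)*(4 + 3888) = 1500 - (-36)*3892 = 1500 - 1*(-140112) = 1500 + 140112 = 141612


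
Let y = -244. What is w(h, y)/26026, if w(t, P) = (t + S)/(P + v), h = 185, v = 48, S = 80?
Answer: -265/5101096 ≈ -5.1950e-5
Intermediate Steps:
w(t, P) = (80 + t)/(48 + P) (w(t, P) = (t + 80)/(P + 48) = (80 + t)/(48 + P))
w(h, y)/26026 = ((80 + 185)/(48 - 244))/26026 = (265/(-196))*(1/26026) = -1/196*265*(1/26026) = -265/196*1/26026 = -265/5101096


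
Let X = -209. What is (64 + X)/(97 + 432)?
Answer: -145/529 ≈ -0.27410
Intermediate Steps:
(64 + X)/(97 + 432) = (64 - 209)/(97 + 432) = -145/529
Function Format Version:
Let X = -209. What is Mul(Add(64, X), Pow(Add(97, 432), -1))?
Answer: Rational(-145, 529) ≈ -0.27410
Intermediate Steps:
Mul(Add(64, X), Pow(Add(97, 432), -1)) = Mul(Add(64, -209), Pow(Add(97, 432), -1)) = Mul(-145, Pow(529, -1)) = Mul(-145, Rational(1, 529)) = Rational(-145, 529)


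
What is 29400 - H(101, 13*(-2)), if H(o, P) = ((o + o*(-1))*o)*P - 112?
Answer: 29512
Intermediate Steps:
H(o, P) = -112 (H(o, P) = ((o - o)*o)*P - 112 = (0*o)*P - 112 = 0*P - 112 = 0 - 112 = -112)
29400 - H(101, 13*(-2)) = 29400 - 1*(-112) = 29400 + 112 = 29512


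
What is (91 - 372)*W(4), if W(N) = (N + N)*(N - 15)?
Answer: 24728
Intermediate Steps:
W(N) = 2*N*(-15 + N) (W(N) = (2*N)*(-15 + N) = 2*N*(-15 + N))
(91 - 372)*W(4) = (91 - 372)*(2*4*(-15 + 4)) = -562*4*(-11) = -281*(-88) = 24728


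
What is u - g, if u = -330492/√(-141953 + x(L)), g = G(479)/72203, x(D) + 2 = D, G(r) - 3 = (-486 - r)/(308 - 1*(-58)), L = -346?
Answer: -133/26426298 + 330492*I*√269/6187 ≈ -5.0329e-6 + 876.11*I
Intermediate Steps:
G(r) = 102/61 - r/366 (G(r) = 3 + (-486 - r)/(308 - 1*(-58)) = 3 + (-486 - r)/(308 + 58) = 3 + (-486 - r)/366 = 3 + (-486 - r)*(1/366) = 3 + (-81/61 - r/366) = 102/61 - r/366)
x(D) = -2 + D
g = 133/26426298 (g = (102/61 - 1/366*479)/72203 = (102/61 - 479/366)*(1/72203) = (133/366)*(1/72203) = 133/26426298 ≈ 5.0329e-6)
u = 330492*I*√269/6187 (u = -330492/√(-141953 + (-2 - 346)) = -330492/√(-141953 - 348) = -330492*(-I*√269/6187) = -(-330492)*I*√269/6187 = 330492*I*√269/6187 ≈ 876.11*I)
u - g = 330492*I*√269/6187 - 1*133/26426298 = 330492*I*√269/6187 - 133/26426298 = -133/26426298 + 330492*I*√269/6187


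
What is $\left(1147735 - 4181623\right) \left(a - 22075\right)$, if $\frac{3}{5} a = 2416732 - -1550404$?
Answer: $-19992770763680$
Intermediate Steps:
$a = \frac{19835680}{3}$ ($a = \frac{5 \left(2416732 - -1550404\right)}{3} = \frac{5 \left(2416732 + 1550404\right)}{3} = \frac{5}{3} \cdot 3967136 = \frac{19835680}{3} \approx 6.6119 \cdot 10^{6}$)
$\left(1147735 - 4181623\right) \left(a - 22075\right) = \left(1147735 - 4181623\right) \left(\frac{19835680}{3} - 22075\right) = \left(-3033888\right) \frac{19769455}{3} = -19992770763680$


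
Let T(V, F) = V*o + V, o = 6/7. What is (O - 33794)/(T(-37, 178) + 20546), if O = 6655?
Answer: -189973/143341 ≈ -1.3253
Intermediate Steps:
o = 6/7 (o = 6*(1/7) = 6/7 ≈ 0.85714)
T(V, F) = 13*V/7 (T(V, F) = V*(6/7) + V = 6*V/7 + V = 13*V/7)
(O - 33794)/(T(-37, 178) + 20546) = (6655 - 33794)/((13/7)*(-37) + 20546) = -27139/(-481/7 + 20546) = -27139/143341/7 = -27139*7/143341 = -189973/143341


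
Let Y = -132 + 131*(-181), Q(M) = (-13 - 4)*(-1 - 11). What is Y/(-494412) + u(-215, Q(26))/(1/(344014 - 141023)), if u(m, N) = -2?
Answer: -200722348741/494412 ≈ -4.0598e+5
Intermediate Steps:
Q(M) = 204 (Q(M) = -17*(-12) = 204)
Y = -23843 (Y = -132 - 23711 = -23843)
Y/(-494412) + u(-215, Q(26))/(1/(344014 - 141023)) = -23843/(-494412) - 2/(1/(344014 - 141023)) = -23843*(-1/494412) - 2/(1/202991) = 23843/494412 - 2/1/202991 = 23843/494412 - 2*202991 = 23843/494412 - 405982 = -200722348741/494412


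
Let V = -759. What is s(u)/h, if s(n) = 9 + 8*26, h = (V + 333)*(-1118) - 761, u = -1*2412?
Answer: 217/475507 ≈ 0.00045636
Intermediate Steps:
u = -2412
h = 475507 (h = (-759 + 333)*(-1118) - 761 = -426*(-1118) - 761 = 476268 - 761 = 475507)
s(n) = 217 (s(n) = 9 + 208 = 217)
s(u)/h = 217/475507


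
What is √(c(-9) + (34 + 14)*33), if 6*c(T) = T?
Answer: √6330/2 ≈ 39.781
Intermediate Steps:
c(T) = T/6
√(c(-9) + (34 + 14)*33) = √((⅙)*(-9) + (34 + 14)*33) = √(-3/2 + 48*33) = √(-3/2 + 1584) = √(3165/2) = √6330/2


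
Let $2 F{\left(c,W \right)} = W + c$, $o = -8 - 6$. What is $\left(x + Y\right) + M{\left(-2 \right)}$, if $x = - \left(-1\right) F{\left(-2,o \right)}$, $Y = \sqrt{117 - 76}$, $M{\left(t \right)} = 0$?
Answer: $-8 + \sqrt{41} \approx -1.5969$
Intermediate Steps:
$o = -14$ ($o = -8 - 6 = -14$)
$F{\left(c,W \right)} = \frac{W}{2} + \frac{c}{2}$ ($F{\left(c,W \right)} = \frac{W + c}{2} = \frac{W}{2} + \frac{c}{2}$)
$Y = \sqrt{41} \approx 6.4031$
$x = -8$ ($x = - \left(-1\right) \left(\frac{1}{2} \left(-14\right) + \frac{1}{2} \left(-2\right)\right) = - \left(-1\right) \left(-7 - 1\right) = - \left(-1\right) \left(-8\right) = \left(-1\right) 8 = -8$)
$\left(x + Y\right) + M{\left(-2 \right)} = \left(-8 + \sqrt{41}\right) + 0 = -8 + \sqrt{41}$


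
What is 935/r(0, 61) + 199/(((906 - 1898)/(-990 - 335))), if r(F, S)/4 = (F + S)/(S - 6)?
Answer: 28837575/60512 ≈ 476.56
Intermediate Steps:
r(F, S) = 4*(F + S)/(-6 + S) (r(F, S) = 4*((F + S)/(S - 6)) = 4*((F + S)/(-6 + S)) = 4*(F + S)/(-6 + S))
935/r(0, 61) + 199/(((906 - 1898)/(-990 - 335))) = 935/((4*(0 + 61)/(-6 + 61))) + 199/(((906 - 1898)/(-990 - 335))) = 935/((4*61/55)) + 199/((-992/(-1325))) = 935/((4*(1/55)*61)) + 199/((-992*(-1/1325))) = 935/(244/55) + 199/(992/1325) = 935*(55/244) + 199*(1325/992) = 51425/244 + 263675/992 = 28837575/60512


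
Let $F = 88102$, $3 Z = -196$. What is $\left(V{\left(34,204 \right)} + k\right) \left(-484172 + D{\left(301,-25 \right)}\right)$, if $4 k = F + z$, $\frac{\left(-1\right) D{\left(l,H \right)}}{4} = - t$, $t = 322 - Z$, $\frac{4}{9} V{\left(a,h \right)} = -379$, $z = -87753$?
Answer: $\frac{1108342954}{3} \approx 3.6945 \cdot 10^{8}$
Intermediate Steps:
$Z = - \frac{196}{3}$ ($Z = \frac{1}{3} \left(-196\right) = - \frac{196}{3} \approx -65.333$)
$V{\left(a,h \right)} = - \frac{3411}{4}$ ($V{\left(a,h \right)} = \frac{9}{4} \left(-379\right) = - \frac{3411}{4}$)
$t = \frac{1162}{3}$ ($t = 322 - - \frac{196}{3} = 322 + \frac{196}{3} = \frac{1162}{3} \approx 387.33$)
$D{\left(l,H \right)} = \frac{4648}{3}$ ($D{\left(l,H \right)} = - 4 \left(\left(-1\right) \frac{1162}{3}\right) = \left(-4\right) \left(- \frac{1162}{3}\right) = \frac{4648}{3}$)
$k = \frac{349}{4}$ ($k = \frac{88102 - 87753}{4} = \frac{1}{4} \cdot 349 = \frac{349}{4} \approx 87.25$)
$\left(V{\left(34,204 \right)} + k\right) \left(-484172 + D{\left(301,-25 \right)}\right) = \left(- \frac{3411}{4} + \frac{349}{4}\right) \left(-484172 + \frac{4648}{3}\right) = \left(- \frac{1531}{2}\right) \left(- \frac{1447868}{3}\right) = \frac{1108342954}{3}$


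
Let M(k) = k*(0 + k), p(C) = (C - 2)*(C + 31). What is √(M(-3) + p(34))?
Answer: √2089 ≈ 45.706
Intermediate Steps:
p(C) = (-2 + C)*(31 + C)
M(k) = k² (M(k) = k*k = k²)
√(M(-3) + p(34)) = √((-3)² + (-62 + 34² + 29*34)) = √(9 + (-62 + 1156 + 986)) = √(9 + 2080) = √2089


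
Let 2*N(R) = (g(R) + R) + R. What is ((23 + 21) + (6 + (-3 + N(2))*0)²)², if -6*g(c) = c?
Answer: 6400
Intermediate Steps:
g(c) = -c/6
N(R) = 11*R/12 (N(R) = ((-R/6 + R) + R)/2 = (5*R/6 + R)/2 = (11*R/6)/2 = 11*R/12)
((23 + 21) + (6 + (-3 + N(2))*0)²)² = ((23 + 21) + (6 + (-3 + (11/12)*2)*0)²)² = (44 + (6 + (-3 + 11/6)*0)²)² = (44 + (6 - 7/6*0)²)² = (44 + (6 + 0)²)² = (44 + 6²)² = (44 + 36)² = 80² = 6400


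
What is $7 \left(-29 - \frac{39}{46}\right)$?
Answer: $- \frac{9611}{46} \approx -208.93$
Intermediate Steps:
$7 \left(-29 - \frac{39}{46}\right) = 7 \left(- \frac{1373}{46}\right) = - \frac{9611}{46}$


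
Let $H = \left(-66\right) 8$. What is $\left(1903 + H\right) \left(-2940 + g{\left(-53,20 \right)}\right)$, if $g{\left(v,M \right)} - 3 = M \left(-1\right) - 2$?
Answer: $-4068625$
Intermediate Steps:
$g{\left(v,M \right)} = 1 - M$ ($g{\left(v,M \right)} = 3 + \left(M \left(-1\right) - 2\right) = 3 - \left(2 + M\right) = 1 - M$)
$H = -528$
$\left(1903 + H\right) \left(-2940 + g{\left(-53,20 \right)}\right) = \left(1903 - 528\right) \left(-2940 + \left(1 - 20\right)\right) = 1375 \left(-2940 + \left(1 - 20\right)\right) = 1375 \left(-2940 - 19\right) = 1375 \left(-2959\right) = -4068625$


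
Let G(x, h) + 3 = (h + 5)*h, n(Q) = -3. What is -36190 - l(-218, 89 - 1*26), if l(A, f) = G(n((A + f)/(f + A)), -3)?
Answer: -36181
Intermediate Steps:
G(x, h) = -3 + h*(5 + h) (G(x, h) = -3 + (h + 5)*h = -3 + (5 + h)*h = -3 + h*(5 + h))
l(A, f) = -9 (l(A, f) = -3 + (-3)**2 + 5*(-3) = -3 + 9 - 15 = -9)
-36190 - l(-218, 89 - 1*26) = -36190 - 1*(-9) = -36190 + 9 = -36181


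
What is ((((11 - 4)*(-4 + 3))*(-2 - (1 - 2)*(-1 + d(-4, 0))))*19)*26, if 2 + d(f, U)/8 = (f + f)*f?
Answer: -819546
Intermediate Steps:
d(f, U) = -16 + 16*f² (d(f, U) = -16 + 8*((f + f)*f) = -16 + 8*((2*f)*f) = -16 + 8*(2*f²) = -16 + 16*f²)
((((11 - 4)*(-4 + 3))*(-2 - (1 - 2)*(-1 + d(-4, 0))))*19)*26 = ((((11 - 4)*(-4 + 3))*(-2 - (1 - 2)*(-1 + (-16 + 16*(-4)²))))*19)*26 = (((7*(-1))*(-2 - (-1)*(-1 + (-16 + 16*16))))*19)*26 = (-7*(-2 - (-1)*(-1 + (-16 + 256)))*19)*26 = (-7*(-2 - (-1)*(-1 + 240))*19)*26 = (-7*(-2 - (-1)*239)*19)*26 = (-7*(-2 - 1*(-239))*19)*26 = (-7*(-2 + 239)*19)*26 = (-7*237*19)*26 = -1659*19*26 = -31521*26 = -819546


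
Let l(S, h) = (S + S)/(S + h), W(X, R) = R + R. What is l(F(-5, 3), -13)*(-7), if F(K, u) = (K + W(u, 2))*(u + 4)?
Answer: -49/10 ≈ -4.9000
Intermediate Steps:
W(X, R) = 2*R
F(K, u) = (4 + K)*(4 + u) (F(K, u) = (K + 2*2)*(u + 4) = (K + 4)*(4 + u) = (4 + K)*(4 + u))
l(S, h) = 2*S/(S + h) (l(S, h) = (2*S)/(S + h) = 2*S/(S + h))
l(F(-5, 3), -13)*(-7) = (2*(16 + 4*(-5) + 4*3 - 5*3)/((16 + 4*(-5) + 4*3 - 5*3) - 13))*(-7) = (2*(16 - 20 + 12 - 15)/((16 - 20 + 12 - 15) - 13))*(-7) = (2*(-7)/(-7 - 13))*(-7) = (2*(-7)/(-20))*(-7) = (2*(-7)*(-1/20))*(-7) = (7/10)*(-7) = -49/10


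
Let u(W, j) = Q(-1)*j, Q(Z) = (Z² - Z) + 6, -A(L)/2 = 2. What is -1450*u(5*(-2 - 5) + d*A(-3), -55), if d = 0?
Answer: 638000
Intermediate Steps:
A(L) = -4 (A(L) = -2*2 = -4)
Q(Z) = 6 + Z² - Z
u(W, j) = 8*j (u(W, j) = (6 + (-1)² - 1*(-1))*j = (6 + 1 + 1)*j = 8*j)
-1450*u(5*(-2 - 5) + d*A(-3), -55) = -11600*(-55) = -1450*(-440) = 638000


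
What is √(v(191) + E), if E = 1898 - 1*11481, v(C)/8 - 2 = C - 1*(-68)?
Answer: I*√7495 ≈ 86.574*I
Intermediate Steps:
v(C) = 560 + 8*C (v(C) = 16 + 8*(C - 1*(-68)) = 16 + 8*(C + 68) = 16 + 8*(68 + C) = 16 + (544 + 8*C) = 560 + 8*C)
E = -9583 (E = 1898 - 11481 = -9583)
√(v(191) + E) = √((560 + 8*191) - 9583) = √((560 + 1528) - 9583) = √(2088 - 9583) = √(-7495) = I*√7495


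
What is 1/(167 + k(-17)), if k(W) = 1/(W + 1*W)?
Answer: 34/5677 ≈ 0.0059891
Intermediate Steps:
k(W) = 1/(2*W) (k(W) = 1/(W + W) = 1/(2*W))
1/(167 + k(-17)) = 1/(167 + (1/2)/(-17)) = 1/(167 + (1/2)*(-1/17)) = 1/(167 - 1/34) = 1/(5677/34) = 34/5677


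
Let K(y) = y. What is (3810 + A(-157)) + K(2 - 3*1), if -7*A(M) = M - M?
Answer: 3809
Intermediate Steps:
A(M) = 0 (A(M) = -(M - M)/7 = -⅐*0 = 0)
(3810 + A(-157)) + K(2 - 3*1) = (3810 + 0) + (2 - 3*1) = 3810 + (2 - 3) = 3810 - 1 = 3809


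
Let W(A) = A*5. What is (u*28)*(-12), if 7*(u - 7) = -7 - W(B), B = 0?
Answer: -2016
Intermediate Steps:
W(A) = 5*A
u = 6 (u = 7 + (-7 - 5*0)/7 = 7 + (-7 - 1*0)/7 = 7 + (-7 + 0)/7 = 7 + (⅐)*(-7) = 7 - 1 = 6)
(u*28)*(-12) = (6*28)*(-12) = 168*(-12) = -2016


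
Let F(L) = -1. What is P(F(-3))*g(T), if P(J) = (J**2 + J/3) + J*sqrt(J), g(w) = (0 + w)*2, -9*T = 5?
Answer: -20/27 + 10*I/9 ≈ -0.74074 + 1.1111*I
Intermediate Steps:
T = -5/9 (T = -1/9*5 = -5/9 ≈ -0.55556)
g(w) = 2*w (g(w) = w*2 = 2*w)
P(J) = J**2 + J**(3/2) + J/3 (P(J) = (J**2 + J/3) + J**(3/2) = J**2 + J**(3/2) + J/3)
P(F(-3))*g(T) = ((-1)**2 + (-1)**(3/2) + (1/3)*(-1))*(2*(-5/9)) = (1 - I - 1/3)*(-10/9) = (2/3 - I)*(-10/9) = -20/27 + 10*I/9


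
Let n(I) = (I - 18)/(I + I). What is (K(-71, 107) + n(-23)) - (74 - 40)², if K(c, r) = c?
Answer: -56401/46 ≈ -1226.1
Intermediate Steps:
n(I) = (-18 + I)/(2*I) (n(I) = (-18 + I)/((2*I)) = (-18 + I)*(1/(2*I)) = (-18 + I)/(2*I))
(K(-71, 107) + n(-23)) - (74 - 40)² = (-71 + (½)*(-18 - 23)/(-23)) - (74 - 40)² = (-71 + (½)*(-1/23)*(-41)) - 1*34² = (-71 + 41/46) - 1*1156 = -3225/46 - 1156 = -56401/46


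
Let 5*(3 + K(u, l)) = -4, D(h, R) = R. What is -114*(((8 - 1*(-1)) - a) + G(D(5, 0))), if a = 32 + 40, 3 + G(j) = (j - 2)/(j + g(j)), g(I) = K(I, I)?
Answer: 7464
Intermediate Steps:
K(u, l) = -19/5 (K(u, l) = -3 + (⅕)*(-4) = -3 - ⅘ = -19/5)
g(I) = -19/5
G(j) = -3 + (-2 + j)/(-19/5 + j) (G(j) = -3 + (j - 2)/(j - 19/5) = -3 + (-2 + j)/(-19/5 + j))
a = 72
-114*(((8 - 1*(-1)) - a) + G(D(5, 0))) = -114*(((8 - 1*(-1)) - 1*72) + (47 - 10*0)/(-19 + 5*0)) = -114*(((8 + 1) - 72) + (47 + 0)/(-19 + 0)) = -114*((9 - 72) + 47/(-19)) = -114*(-63 - 1/19*47) = -114*(-63 - 47/19) = -114*(-1244/19) = 7464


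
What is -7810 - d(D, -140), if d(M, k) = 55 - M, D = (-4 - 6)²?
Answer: -7765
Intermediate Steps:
D = 100 (D = (-10)² = 100)
-7810 - d(D, -140) = -7810 - (55 - 1*100) = -7810 - (55 - 100) = -7810 - 1*(-45) = -7810 + 45 = -7765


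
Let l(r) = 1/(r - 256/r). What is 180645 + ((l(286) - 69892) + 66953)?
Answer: 7245073763/40770 ≈ 1.7771e+5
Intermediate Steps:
180645 + ((l(286) - 69892) + 66953) = 180645 + ((286/(-256 + 286²) - 69892) + 66953) = 180645 + ((286/(-256 + 81796) - 69892) + 66953) = 180645 + ((286/81540 - 69892) + 66953) = 180645 + ((286*(1/81540) - 69892) + 66953) = 180645 + ((143/40770 - 69892) + 66953) = 180645 + (-2849496697/40770 + 66953) = 180645 - 119822887/40770 = 7245073763/40770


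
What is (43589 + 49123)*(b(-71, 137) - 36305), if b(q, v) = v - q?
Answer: -3346625064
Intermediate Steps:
(43589 + 49123)*(b(-71, 137) - 36305) = (43589 + 49123)*((137 - 1*(-71)) - 36305) = 92712*((137 + 71) - 36305) = 92712*(208 - 36305) = 92712*(-36097) = -3346625064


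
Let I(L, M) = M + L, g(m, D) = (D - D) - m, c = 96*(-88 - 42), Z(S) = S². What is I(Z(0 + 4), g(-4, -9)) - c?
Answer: 12500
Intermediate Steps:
c = -12480 (c = 96*(-130) = -12480)
g(m, D) = -m (g(m, D) = 0 - m = -m)
I(L, M) = L + M
I(Z(0 + 4), g(-4, -9)) - c = ((0 + 4)² - 1*(-4)) - 1*(-12480) = (4² + 4) + 12480 = (16 + 4) + 12480 = 20 + 12480 = 12500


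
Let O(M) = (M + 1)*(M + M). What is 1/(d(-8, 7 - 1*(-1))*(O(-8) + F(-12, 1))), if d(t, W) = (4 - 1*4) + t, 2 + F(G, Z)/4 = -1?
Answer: -1/800 ≈ -0.0012500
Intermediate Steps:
F(G, Z) = -12 (F(G, Z) = -8 + 4*(-1) = -8 - 4 = -12)
d(t, W) = t (d(t, W) = (4 - 4) + t = 0 + t = t)
O(M) = 2*M*(1 + M) (O(M) = (1 + M)*(2*M) = 2*M*(1 + M))
1/(d(-8, 7 - 1*(-1))*(O(-8) + F(-12, 1))) = 1/(-8*(2*(-8)*(1 - 8) - 12)) = 1/(-8*(2*(-8)*(-7) - 12)) = 1/(-8*(112 - 12)) = 1/(-8*100) = 1/(-800) = -1/800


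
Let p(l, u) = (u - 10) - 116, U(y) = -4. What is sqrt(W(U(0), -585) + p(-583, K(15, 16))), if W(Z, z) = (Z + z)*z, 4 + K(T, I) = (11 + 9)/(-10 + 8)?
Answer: 5*sqrt(13777) ≈ 586.88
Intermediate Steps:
K(T, I) = -14 (K(T, I) = -4 + (11 + 9)/(-10 + 8) = -4 + 20/(-2) = -4 + 20*(-1/2) = -4 - 10 = -14)
p(l, u) = -126 + u (p(l, u) = (-10 + u) - 116 = -126 + u)
W(Z, z) = z*(Z + z)
sqrt(W(U(0), -585) + p(-583, K(15, 16))) = sqrt(-585*(-4 - 585) + (-126 - 14)) = sqrt(-585*(-589) - 140) = sqrt(344565 - 140) = sqrt(344425) = 5*sqrt(13777)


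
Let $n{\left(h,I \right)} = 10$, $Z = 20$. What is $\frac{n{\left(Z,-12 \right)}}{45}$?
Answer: $\frac{2}{9} \approx 0.22222$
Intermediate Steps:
$\frac{n{\left(Z,-12 \right)}}{45} = \frac{10}{45} = 10 \cdot \frac{1}{45} = \frac{2}{9}$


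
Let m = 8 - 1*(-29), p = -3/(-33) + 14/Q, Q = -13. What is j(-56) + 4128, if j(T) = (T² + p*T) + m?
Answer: 1051939/143 ≈ 7356.2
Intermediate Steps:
p = -141/143 (p = -3/(-33) + 14/(-13) = -3*(-1/33) + 14*(-1/13) = 1/11 - 14/13 = -141/143 ≈ -0.98601)
m = 37 (m = 8 + 29 = 37)
j(T) = 37 + T² - 141*T/143 (j(T) = (T² - 141*T/143) + 37 = 37 + T² - 141*T/143)
j(-56) + 4128 = (37 + (-56)² - 141/143*(-56)) + 4128 = (37 + 3136 + 7896/143) + 4128 = 461635/143 + 4128 = 1051939/143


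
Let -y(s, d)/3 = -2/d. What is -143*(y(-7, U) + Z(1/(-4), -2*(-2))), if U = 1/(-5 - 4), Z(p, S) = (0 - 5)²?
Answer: 4147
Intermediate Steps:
Z(p, S) = 25 (Z(p, S) = (-5)² = 25)
U = -⅑ (U = 1/(-9) = -⅑ ≈ -0.11111)
y(s, d) = 6/d (y(s, d) = -(-6)/d = 6/d)
-143*(y(-7, U) + Z(1/(-4), -2*(-2))) = -143*(6/(-⅑) + 25) = -143*(6*(-9) + 25) = -143*(-54 + 25) = -143*(-29) = 4147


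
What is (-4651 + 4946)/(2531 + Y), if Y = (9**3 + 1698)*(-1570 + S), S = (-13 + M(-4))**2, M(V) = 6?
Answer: -295/3688936 ≈ -7.9969e-5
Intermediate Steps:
S = 49 (S = (-13 + 6)**2 = (-7)**2 = 49)
Y = -3691467 (Y = (9**3 + 1698)*(-1570 + 49) = (729 + 1698)*(-1521) = 2427*(-1521) = -3691467)
(-4651 + 4946)/(2531 + Y) = (-4651 + 4946)/(2531 - 3691467) = 295/(-3688936) = 295*(-1/3688936) = -295/3688936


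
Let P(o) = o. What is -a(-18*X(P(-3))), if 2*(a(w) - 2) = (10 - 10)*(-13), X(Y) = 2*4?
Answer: -2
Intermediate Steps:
X(Y) = 8
a(w) = 2 (a(w) = 2 + ((10 - 10)*(-13))/2 = 2 + (0*(-13))/2 = 2 + (½)*0 = 2 + 0 = 2)
-a(-18*X(P(-3))) = -1*2 = -2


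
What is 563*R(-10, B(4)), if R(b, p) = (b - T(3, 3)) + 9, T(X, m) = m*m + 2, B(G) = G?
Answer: -6756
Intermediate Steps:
T(X, m) = 2 + m² (T(X, m) = m² + 2 = 2 + m²)
R(b, p) = -2 + b (R(b, p) = (b - (2 + 3²)) + 9 = (b - (2 + 9)) + 9 = (b - 1*11) + 9 = (b - 11) + 9 = (-11 + b) + 9 = -2 + b)
563*R(-10, B(4)) = 563*(-2 - 10) = 563*(-12) = -6756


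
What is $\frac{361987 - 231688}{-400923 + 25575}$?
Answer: $- \frac{43433}{125116} \approx -0.34714$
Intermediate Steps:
$\frac{361987 - 231688}{-400923 + 25575} = \frac{130299}{-375348} = 130299 \left(- \frac{1}{375348}\right) = - \frac{43433}{125116}$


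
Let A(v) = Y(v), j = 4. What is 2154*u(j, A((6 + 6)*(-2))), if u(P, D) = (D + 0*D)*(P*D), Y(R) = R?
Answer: 4962816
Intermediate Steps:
A(v) = v
u(P, D) = P*D² (u(P, D) = (D + 0)*(D*P) = D*(D*P) = P*D²)
2154*u(j, A((6 + 6)*(-2))) = 2154*(4*((6 + 6)*(-2))²) = 2154*(4*(12*(-2))²) = 2154*(4*(-24)²) = 2154*(4*576) = 2154*2304 = 4962816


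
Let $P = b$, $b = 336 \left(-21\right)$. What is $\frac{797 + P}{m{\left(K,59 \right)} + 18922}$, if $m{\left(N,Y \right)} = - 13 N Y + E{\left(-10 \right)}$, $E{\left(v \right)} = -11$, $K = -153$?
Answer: $- \frac{6259}{136262} \approx -0.045934$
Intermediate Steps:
$m{\left(N,Y \right)} = -11 - 13 N Y$ ($m{\left(N,Y \right)} = - 13 N Y - 11 = -11 - 13 N Y$)
$b = -7056$
$P = -7056$
$\frac{797 + P}{m{\left(K,59 \right)} + 18922} = \frac{797 - 7056}{\left(-11 - \left(-1989\right) 59\right) + 18922} = - \frac{6259}{\left(-11 + 117351\right) + 18922} = - \frac{6259}{117340 + 18922} = - \frac{6259}{136262}$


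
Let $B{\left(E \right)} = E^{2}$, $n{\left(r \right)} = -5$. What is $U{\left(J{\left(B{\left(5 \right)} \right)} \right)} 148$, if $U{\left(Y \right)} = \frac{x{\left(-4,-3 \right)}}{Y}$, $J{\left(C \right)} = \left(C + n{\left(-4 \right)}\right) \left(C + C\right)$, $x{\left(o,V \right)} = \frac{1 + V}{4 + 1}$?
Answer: $- \frac{37}{625} \approx -0.0592$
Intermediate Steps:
$x{\left(o,V \right)} = \frac{1}{5} + \frac{V}{5}$ ($x{\left(o,V \right)} = \frac{1 + V}{5} = \left(1 + V\right) \frac{1}{5} = \frac{1}{5} + \frac{V}{5}$)
$J{\left(C \right)} = 2 C \left(-5 + C\right)$ ($J{\left(C \right)} = \left(C - 5\right) \left(C + C\right) = \left(-5 + C\right) 2 C = 2 C \left(-5 + C\right)$)
$U{\left(Y \right)} = - \frac{2}{5 Y}$ ($U{\left(Y \right)} = \frac{\frac{1}{5} + \frac{1}{5} \left(-3\right)}{Y} = \frac{\frac{1}{5} - \frac{3}{5}}{Y} = - \frac{2}{5 Y}$)
$U{\left(J{\left(B{\left(5 \right)} \right)} \right)} 148 = - \frac{2}{5 \cdot 2 \cdot 5^{2} \left(-5 + 5^{2}\right)} 148 = - \frac{2}{5 \cdot 2 \cdot 25 \left(-5 + 25\right)} 148 = - \frac{2}{5 \cdot 2 \cdot 25 \cdot 20} \cdot 148 = - \frac{2}{5 \cdot 1000} \cdot 148 = \left(- \frac{2}{5}\right) \frac{1}{1000} \cdot 148 = \left(- \frac{1}{2500}\right) 148 = - \frac{37}{625}$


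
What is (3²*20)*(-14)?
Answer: -2520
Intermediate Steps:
(3²*20)*(-14) = (9*20)*(-14) = 180*(-14) = -2520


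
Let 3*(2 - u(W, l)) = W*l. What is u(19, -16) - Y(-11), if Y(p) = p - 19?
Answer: 400/3 ≈ 133.33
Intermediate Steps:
Y(p) = -19 + p
u(W, l) = 2 - W*l/3
u(19, -16) - Y(-11) = (2 - ⅓*19*(-16)) - (-19 - 11) = (2 + 304/3) - 1*(-30) = 310/3 + 30 = 400/3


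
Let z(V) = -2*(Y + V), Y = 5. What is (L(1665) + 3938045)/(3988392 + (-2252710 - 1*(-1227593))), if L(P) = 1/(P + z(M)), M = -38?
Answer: 6816755896/5129429025 ≈ 1.3290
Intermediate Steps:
z(V) = -10 - 2*V (z(V) = -2*(5 + V) = -10 - 2*V)
L(P) = 1/(66 + P) (L(P) = 1/(P + (-10 - 2*(-38))) = 1/(P + (-10 + 76)) = 1/(P + 66) = 1/(66 + P))
(L(1665) + 3938045)/(3988392 + (-2252710 - 1*(-1227593))) = (1/(66 + 1665) + 3938045)/(3988392 + (-2252710 - 1*(-1227593))) = (1/1731 + 3938045)/(3988392 + (-2252710 + 1227593)) = (1/1731 + 3938045)/(3988392 - 1025117) = (6816755896/1731)/2963275 = (6816755896/1731)*(1/2963275) = 6816755896/5129429025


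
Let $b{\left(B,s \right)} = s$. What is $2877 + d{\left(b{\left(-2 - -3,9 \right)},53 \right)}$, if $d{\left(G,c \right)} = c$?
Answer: $2930$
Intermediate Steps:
$2877 + d{\left(b{\left(-2 - -3,9 \right)},53 \right)} = 2877 + 53 = 2930$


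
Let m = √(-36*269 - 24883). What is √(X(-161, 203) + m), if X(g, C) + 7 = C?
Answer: √(196 + I*√34567) ≈ 15.267 + 6.0891*I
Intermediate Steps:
X(g, C) = -7 + C
m = I*√34567 (m = √(-9684 - 24883) = √(-34567) = I*√34567 ≈ 185.92*I)
√(X(-161, 203) + m) = √((-7 + 203) + I*√34567) = √(196 + I*√34567)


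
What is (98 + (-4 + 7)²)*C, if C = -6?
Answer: -642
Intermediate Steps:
(98 + (-4 + 7)²)*C = (98 + (-4 + 7)²)*(-6) = (98 + 3²)*(-6) = (98 + 9)*(-6) = 107*(-6) = -642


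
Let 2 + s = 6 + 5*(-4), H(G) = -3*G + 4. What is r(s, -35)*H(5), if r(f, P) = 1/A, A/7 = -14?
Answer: 11/98 ≈ 0.11224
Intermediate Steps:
A = -98 (A = 7*(-14) = -98)
H(G) = 4 - 3*G
s = -16 (s = -2 + (6 + 5*(-4)) = -2 + (6 - 20) = -2 - 14 = -16)
r(f, P) = -1/98 (r(f, P) = 1/(-98) = -1/98)
r(s, -35)*H(5) = -(4 - 3*5)/98 = -(4 - 15)/98 = -1/98*(-11) = 11/98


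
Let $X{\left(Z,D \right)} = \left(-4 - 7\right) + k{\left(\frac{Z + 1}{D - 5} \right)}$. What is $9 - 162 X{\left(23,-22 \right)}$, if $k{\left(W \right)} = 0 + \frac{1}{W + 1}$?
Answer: $333$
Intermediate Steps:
$k{\left(W \right)} = \frac{1}{1 + W}$ ($k{\left(W \right)} = 0 + \frac{1}{1 + W} = \frac{1}{1 + W}$)
$X{\left(Z,D \right)} = -11 + \frac{1}{1 + \frac{1 + Z}{-5 + D}}$ ($X{\left(Z,D \right)} = \left(-4 - 7\right) + \frac{1}{1 + \frac{Z + 1}{D - 5}} = -11 + \frac{1}{1 + \frac{1 + Z}{-5 + D}}$)
$9 - 162 X{\left(23,-22 \right)} = 9 - 162 \frac{39 - 253 - -220}{-4 - 22 + 23} = 9 - 162 \frac{39 - 253 + 220}{-3} = 9 - 162 \left(\left(- \frac{1}{3}\right) 6\right) = 9 - -324 = 9 + 324 = 333$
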